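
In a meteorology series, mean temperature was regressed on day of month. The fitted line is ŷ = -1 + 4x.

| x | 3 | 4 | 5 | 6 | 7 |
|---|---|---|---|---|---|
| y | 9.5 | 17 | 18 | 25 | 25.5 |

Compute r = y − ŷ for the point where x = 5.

r = -1

ŷ = -1 + 4·5 = 19
r = 18 − 19 = -1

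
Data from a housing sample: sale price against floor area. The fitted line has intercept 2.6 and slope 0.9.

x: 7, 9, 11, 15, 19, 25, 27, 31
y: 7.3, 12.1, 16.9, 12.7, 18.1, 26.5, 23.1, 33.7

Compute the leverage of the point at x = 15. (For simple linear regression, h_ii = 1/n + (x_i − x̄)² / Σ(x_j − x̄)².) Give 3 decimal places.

x̄ = (7 + 9 + 11 + 15 + 19 + 25 + 27 + 31)/8 = 18
Σ(x − x̄)² = 121 + 81 + 49 + 9 + 1 + 49 + 81 + 169 = 560
h = 1/8 + (-3)²/560 = 0.125 + 0.0160714 = 0.141

h = 0.141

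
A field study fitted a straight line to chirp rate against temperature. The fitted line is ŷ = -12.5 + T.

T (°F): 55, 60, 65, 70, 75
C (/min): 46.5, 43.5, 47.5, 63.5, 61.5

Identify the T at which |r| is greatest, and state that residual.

T=55: ŷ = -12.5 + 55 = 42.5; r = 46.5 − 42.5 = 4
T=60: ŷ = -12.5 + 60 = 47.5; r = 43.5 − 47.5 = -4
T=65: ŷ = -12.5 + 65 = 52.5; r = 47.5 − 52.5 = -5
T=70: ŷ = -12.5 + 70 = 57.5; r = 63.5 − 57.5 = 6
T=75: ŷ = -12.5 + 75 = 62.5; r = 61.5 − 62.5 = -1
Largest |r| is 6 at T = 70, residual 6.

T = 70, r = 6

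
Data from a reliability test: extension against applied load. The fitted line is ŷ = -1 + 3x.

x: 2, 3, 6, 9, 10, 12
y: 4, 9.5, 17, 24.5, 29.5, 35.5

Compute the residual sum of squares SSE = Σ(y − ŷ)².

x=2: ŷ = -1 + 3·2 = 5; r = 4 − 5 = -1
x=3: ŷ = -1 + 3·3 = 8; r = 9.5 − 8 = 1.5
x=6: ŷ = -1 + 3·6 = 17; r = 17 − 17 = 0
x=9: ŷ = -1 + 3·9 = 26; r = 24.5 − 26 = -1.5
x=10: ŷ = -1 + 3·10 = 29; r = 29.5 − 29 = 0.5
x=12: ŷ = -1 + 3·12 = 35; r = 35.5 − 35 = 0.5
SSE = 1 + 2.25 + 0 + 2.25 + 0.25 + 0.25 = 6

SSE = 6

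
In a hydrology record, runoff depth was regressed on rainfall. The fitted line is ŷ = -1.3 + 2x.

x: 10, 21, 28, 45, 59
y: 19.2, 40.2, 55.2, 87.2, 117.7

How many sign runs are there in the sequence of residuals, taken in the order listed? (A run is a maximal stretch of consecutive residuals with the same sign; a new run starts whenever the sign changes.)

x=10: ŷ = -1.3 + 2·10 = 18.7; r = 19.2 − 18.7 = 0.5
x=21: ŷ = -1.3 + 2·21 = 40.7; r = 40.2 − 40.7 = -0.5
x=28: ŷ = -1.3 + 2·28 = 54.7; r = 55.2 − 54.7 = 0.5
x=45: ŷ = -1.3 + 2·45 = 88.7; r = 87.2 − 88.7 = -1.5
x=59: ŷ = -1.3 + 2·59 = 116.7; r = 117.7 − 116.7 = 1
Signs: + − + − +
Runs: +×1, −×1, +×1, −×1, +×1 → 5

5 runs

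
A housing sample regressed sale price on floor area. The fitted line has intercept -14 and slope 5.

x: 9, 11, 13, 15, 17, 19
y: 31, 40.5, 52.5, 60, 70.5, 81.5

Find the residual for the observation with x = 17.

ŷ = -14 + 5·17 = 71
r = 70.5 − 71 = -0.5

r = -0.5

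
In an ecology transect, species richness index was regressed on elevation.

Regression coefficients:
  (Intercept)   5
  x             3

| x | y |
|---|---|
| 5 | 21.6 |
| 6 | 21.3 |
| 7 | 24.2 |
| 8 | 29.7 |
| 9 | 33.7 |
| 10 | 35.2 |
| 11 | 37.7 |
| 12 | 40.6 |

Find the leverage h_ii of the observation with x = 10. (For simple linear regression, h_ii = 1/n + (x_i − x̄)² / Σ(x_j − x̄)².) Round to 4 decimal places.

h = 0.1786

x̄ = (5 + 6 + 7 + 8 + 9 + 10 + 11 + 12)/8 = 8.5
Σ(x − x̄)² = 12.25 + 6.25 + 2.25 + 0.25 + 0.25 + 2.25 + 6.25 + 12.25 = 42
h = 1/8 + (1.5)²/42 = 0.125 + 0.0535714 = 0.1786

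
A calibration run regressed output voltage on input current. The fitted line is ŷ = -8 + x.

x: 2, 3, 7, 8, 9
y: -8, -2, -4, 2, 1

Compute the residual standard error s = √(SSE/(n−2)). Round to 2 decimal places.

s = 2.94

x=2: ŷ = -8 + 2 = -6; r = -8 − (-6) = -2
x=3: ŷ = -8 + 3 = -5; r = -2 − (-5) = 3
x=7: ŷ = -8 + 7 = -1; r = -4 − (-1) = -3
x=8: ŷ = -8 + 8 = 0; r = 2 − 0 = 2
x=9: ŷ = -8 + 9 = 1; r = 1 − 1 = 0
SSE = 4 + 9 + 9 + 4 + 0 = 26
s = √(26/3) = √8.66667 ≈ 2.94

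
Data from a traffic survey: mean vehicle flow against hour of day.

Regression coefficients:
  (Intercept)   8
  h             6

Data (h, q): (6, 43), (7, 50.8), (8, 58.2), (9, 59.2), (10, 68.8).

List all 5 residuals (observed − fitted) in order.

h=6: ŷ = 8 + 6·6 = 44; e = 43 − 44 = -1
h=7: ŷ = 8 + 6·7 = 50; e = 50.8 − 50 = 0.8
h=8: ŷ = 8 + 6·8 = 56; e = 58.2 − 56 = 2.2
h=9: ŷ = 8 + 6·9 = 62; e = 59.2 − 62 = -2.8
h=10: ŷ = 8 + 6·10 = 68; e = 68.8 − 68 = 0.8

-1, 0.8, 2.2, -2.8, 0.8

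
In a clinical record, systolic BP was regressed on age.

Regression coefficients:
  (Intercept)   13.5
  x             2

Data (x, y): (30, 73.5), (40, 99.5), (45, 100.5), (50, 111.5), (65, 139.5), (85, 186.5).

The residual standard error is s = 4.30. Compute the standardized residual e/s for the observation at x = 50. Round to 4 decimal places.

ŷ = 13.5 + 2·50 = 113.5
e = 111.5 − 113.5 = -2
e/s = -2 / 4.30 = -0.4651

-0.4651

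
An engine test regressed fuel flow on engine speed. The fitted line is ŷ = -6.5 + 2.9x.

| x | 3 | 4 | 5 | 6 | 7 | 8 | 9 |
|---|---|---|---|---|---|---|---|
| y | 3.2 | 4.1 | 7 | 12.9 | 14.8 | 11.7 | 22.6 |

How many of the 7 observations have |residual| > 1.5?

3

x=3: ŷ = -6.5 + 2.9·3 = 2.2; e = 3.2 − 2.2 = 1
x=4: ŷ = -6.5 + 2.9·4 = 5.1; e = 4.1 − 5.1 = -1
x=5: ŷ = -6.5 + 2.9·5 = 8; e = 7 − 8 = -1
x=6: ŷ = -6.5 + 2.9·6 = 10.9; e = 12.9 − 10.9 = 2
x=7: ŷ = -6.5 + 2.9·7 = 13.8; e = 14.8 − 13.8 = 1
x=8: ŷ = -6.5 + 2.9·8 = 16.7; e = 11.7 − 16.7 = -5
x=9: ŷ = -6.5 + 2.9·9 = 19.6; e = 22.6 − 19.6 = 3
|e| > 1.5: x=6 (|e|=2), x=8 (|e|=5), x=9 (|e|=3) → 3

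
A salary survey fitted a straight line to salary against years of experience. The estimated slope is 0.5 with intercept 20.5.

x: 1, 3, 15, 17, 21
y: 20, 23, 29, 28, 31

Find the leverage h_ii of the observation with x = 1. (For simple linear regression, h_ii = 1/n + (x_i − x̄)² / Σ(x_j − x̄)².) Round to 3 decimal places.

h = 0.543

x̄ = (1 + 3 + 15 + 17 + 21)/5 = 11.4
Σ(x − x̄)² = 108.16 + 70.56 + 12.96 + 31.36 + 92.16 = 315.2
h = 1/5 + (-10.4)²/315.2 = 0.2 + 0.343147 = 0.543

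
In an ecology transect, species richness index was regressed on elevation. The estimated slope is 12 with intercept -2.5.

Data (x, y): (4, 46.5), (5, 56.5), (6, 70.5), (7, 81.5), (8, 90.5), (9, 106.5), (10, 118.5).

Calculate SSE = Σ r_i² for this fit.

x=4: ŷ = -2.5 + 12·4 = 45.5; r = 46.5 − 45.5 = 1
x=5: ŷ = -2.5 + 12·5 = 57.5; r = 56.5 − 57.5 = -1
x=6: ŷ = -2.5 + 12·6 = 69.5; r = 70.5 − 69.5 = 1
x=7: ŷ = -2.5 + 12·7 = 81.5; r = 81.5 − 81.5 = 0
x=8: ŷ = -2.5 + 12·8 = 93.5; r = 90.5 − 93.5 = -3
x=9: ŷ = -2.5 + 12·9 = 105.5; r = 106.5 − 105.5 = 1
x=10: ŷ = -2.5 + 12·10 = 117.5; r = 118.5 − 117.5 = 1
SSE = 1 + 1 + 1 + 0 + 9 + 1 + 1 = 14

SSE = 14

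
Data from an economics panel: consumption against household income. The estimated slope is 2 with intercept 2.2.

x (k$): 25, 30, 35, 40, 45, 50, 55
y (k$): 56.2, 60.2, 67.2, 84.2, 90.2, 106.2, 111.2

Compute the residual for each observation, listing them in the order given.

4, -2, -5, 2, -2, 4, -1

x=25: ŷ = 2.2 + 2·25 = 52.2; r = 56.2 − 52.2 = 4
x=30: ŷ = 2.2 + 2·30 = 62.2; r = 60.2 − 62.2 = -2
x=35: ŷ = 2.2 + 2·35 = 72.2; r = 67.2 − 72.2 = -5
x=40: ŷ = 2.2 + 2·40 = 82.2; r = 84.2 − 82.2 = 2
x=45: ŷ = 2.2 + 2·45 = 92.2; r = 90.2 − 92.2 = -2
x=50: ŷ = 2.2 + 2·50 = 102.2; r = 106.2 − 102.2 = 4
x=55: ŷ = 2.2 + 2·55 = 112.2; r = 111.2 − 112.2 = -1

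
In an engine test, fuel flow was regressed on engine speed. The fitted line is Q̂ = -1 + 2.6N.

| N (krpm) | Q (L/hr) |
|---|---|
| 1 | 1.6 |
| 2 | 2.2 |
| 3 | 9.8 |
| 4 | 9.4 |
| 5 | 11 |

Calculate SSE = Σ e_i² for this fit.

N=1: Q̂ = -1 + 2.6·1 = 1.6; e = 1.6 − 1.6 = 0
N=2: Q̂ = -1 + 2.6·2 = 4.2; e = 2.2 − 4.2 = -2
N=3: Q̂ = -1 + 2.6·3 = 6.8; e = 9.8 − 6.8 = 3
N=4: Q̂ = -1 + 2.6·4 = 9.4; e = 9.4 − 9.4 = 0
N=5: Q̂ = -1 + 2.6·5 = 12; e = 11 − 12 = -1
SSE = 0 + 4 + 9 + 0 + 1 = 14

SSE = 14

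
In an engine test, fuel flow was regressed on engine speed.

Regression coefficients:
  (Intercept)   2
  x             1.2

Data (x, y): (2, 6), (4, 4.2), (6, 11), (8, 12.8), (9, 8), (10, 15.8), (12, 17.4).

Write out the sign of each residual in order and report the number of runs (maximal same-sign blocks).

x=2: ŷ = 2 + 1.2·2 = 4.4; r = 6 − 4.4 = 1.6
x=4: ŷ = 2 + 1.2·4 = 6.8; r = 4.2 − 6.8 = -2.6
x=6: ŷ = 2 + 1.2·6 = 9.2; r = 11 − 9.2 = 1.8
x=8: ŷ = 2 + 1.2·8 = 11.6; r = 12.8 − 11.6 = 1.2
x=9: ŷ = 2 + 1.2·9 = 12.8; r = 8 − 12.8 = -4.8
x=10: ŷ = 2 + 1.2·10 = 14; r = 15.8 − 14 = 1.8
x=12: ŷ = 2 + 1.2·12 = 16.4; r = 17.4 − 16.4 = 1
Signs: + − + + − + +
Runs: +×1, −×1, +×2, −×1, +×2 → 5

5 runs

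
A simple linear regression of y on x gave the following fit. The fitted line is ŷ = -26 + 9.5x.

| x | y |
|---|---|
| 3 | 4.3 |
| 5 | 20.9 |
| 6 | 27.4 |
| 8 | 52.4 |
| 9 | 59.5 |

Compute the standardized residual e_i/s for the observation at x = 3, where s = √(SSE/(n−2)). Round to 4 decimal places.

0.6599

x=3: ŷ = -26 + 9.5·3 = 2.5; e = 4.3 − 2.5 = 1.8
x=5: ŷ = -26 + 9.5·5 = 21.5; e = 20.9 − 21.5 = -0.6
x=6: ŷ = -26 + 9.5·6 = 31; e = 27.4 − 31 = -3.6
x=8: ŷ = -26 + 9.5·8 = 50; e = 52.4 − 50 = 2.4
x=9: ŷ = -26 + 9.5·9 = 59.5; e = 59.5 − 59.5 = 0
SSE = 3.24 + 0.36 + 12.96 + 5.76 + 0 = 22.32
s = √(22.32/3) = 2.72764
e/s = 1.8 / 2.72764 = 0.6599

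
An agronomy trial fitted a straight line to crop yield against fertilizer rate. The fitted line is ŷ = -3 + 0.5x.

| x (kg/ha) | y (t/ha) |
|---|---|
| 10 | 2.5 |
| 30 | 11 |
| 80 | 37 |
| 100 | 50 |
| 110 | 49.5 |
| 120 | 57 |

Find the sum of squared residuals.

x=10: ŷ = -3 + 0.5·10 = 2; e = 2.5 − 2 = 0.5
x=30: ŷ = -3 + 0.5·30 = 12; e = 11 − 12 = -1
x=80: ŷ = -3 + 0.5·80 = 37; e = 37 − 37 = 0
x=100: ŷ = -3 + 0.5·100 = 47; e = 50 − 47 = 3
x=110: ŷ = -3 + 0.5·110 = 52; e = 49.5 − 52 = -2.5
x=120: ŷ = -3 + 0.5·120 = 57; e = 57 − 57 = 0
SSE = 0.25 + 1 + 0 + 9 + 6.25 + 0 = 16.5

SSE = 16.5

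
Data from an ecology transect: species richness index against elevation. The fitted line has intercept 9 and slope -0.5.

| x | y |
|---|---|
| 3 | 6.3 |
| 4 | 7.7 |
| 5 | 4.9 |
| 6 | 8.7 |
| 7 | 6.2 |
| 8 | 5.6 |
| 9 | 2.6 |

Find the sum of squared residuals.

x=3: ŷ = 9 − 0.5·3 = 7.5; r = 6.3 − 7.5 = -1.2
x=4: ŷ = 9 − 0.5·4 = 7; r = 7.7 − 7 = 0.7
x=5: ŷ = 9 − 0.5·5 = 6.5; r = 4.9 − 6.5 = -1.6
x=6: ŷ = 9 − 0.5·6 = 6; r = 8.7 − 6 = 2.7
x=7: ŷ = 9 − 0.5·7 = 5.5; r = 6.2 − 5.5 = 0.7
x=8: ŷ = 9 − 0.5·8 = 5; r = 5.6 − 5 = 0.6
x=9: ŷ = 9 − 0.5·9 = 4.5; r = 2.6 − 4.5 = -1.9
SSE = 1.44 + 0.49 + 2.56 + 7.29 + 0.49 + 0.36 + 3.61 = 16.24

SSE = 16.24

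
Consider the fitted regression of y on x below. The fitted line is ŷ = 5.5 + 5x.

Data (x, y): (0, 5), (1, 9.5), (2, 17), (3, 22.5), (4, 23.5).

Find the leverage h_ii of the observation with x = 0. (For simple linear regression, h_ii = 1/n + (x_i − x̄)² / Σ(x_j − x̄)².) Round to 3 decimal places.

x̄ = (0 + 1 + 2 + 3 + 4)/5 = 2
Σ(x − x̄)² = 4 + 1 + 0 + 1 + 4 = 10
h = 1/5 + (-2)²/10 = 0.2 + 0.4 = 0.600

h = 0.600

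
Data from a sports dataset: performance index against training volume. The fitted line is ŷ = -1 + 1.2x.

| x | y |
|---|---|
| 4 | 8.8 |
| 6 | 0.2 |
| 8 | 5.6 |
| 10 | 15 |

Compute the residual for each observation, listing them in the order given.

5, -6, -3, 4

x=4: ŷ = -1 + 1.2·4 = 3.8; r = 8.8 − 3.8 = 5
x=6: ŷ = -1 + 1.2·6 = 6.2; r = 0.2 − 6.2 = -6
x=8: ŷ = -1 + 1.2·8 = 8.6; r = 5.6 − 8.6 = -3
x=10: ŷ = -1 + 1.2·10 = 11; r = 15 − 11 = 4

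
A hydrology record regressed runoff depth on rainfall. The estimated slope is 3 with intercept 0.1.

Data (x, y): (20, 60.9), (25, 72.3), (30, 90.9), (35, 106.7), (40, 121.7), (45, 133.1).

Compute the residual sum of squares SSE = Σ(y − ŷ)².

SSE = 18.24

x=20: ŷ = 0.1 + 3·20 = 60.1; r = 60.9 − 60.1 = 0.8
x=25: ŷ = 0.1 + 3·25 = 75.1; r = 72.3 − 75.1 = -2.8
x=30: ŷ = 0.1 + 3·30 = 90.1; r = 90.9 − 90.1 = 0.8
x=35: ŷ = 0.1 + 3·35 = 105.1; r = 106.7 − 105.1 = 1.6
x=40: ŷ = 0.1 + 3·40 = 120.1; r = 121.7 − 120.1 = 1.6
x=45: ŷ = 0.1 + 3·45 = 135.1; r = 133.1 − 135.1 = -2
SSE = 0.64 + 7.84 + 0.64 + 2.56 + 2.56 + 4 = 18.24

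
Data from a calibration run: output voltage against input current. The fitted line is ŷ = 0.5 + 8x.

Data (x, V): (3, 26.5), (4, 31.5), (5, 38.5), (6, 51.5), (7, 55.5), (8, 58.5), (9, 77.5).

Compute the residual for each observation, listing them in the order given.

2, -1, -2, 3, -1, -6, 5

x=3: ŷ = 0.5 + 8·3 = 24.5; r = 26.5 − 24.5 = 2
x=4: ŷ = 0.5 + 8·4 = 32.5; r = 31.5 − 32.5 = -1
x=5: ŷ = 0.5 + 8·5 = 40.5; r = 38.5 − 40.5 = -2
x=6: ŷ = 0.5 + 8·6 = 48.5; r = 51.5 − 48.5 = 3
x=7: ŷ = 0.5 + 8·7 = 56.5; r = 55.5 − 56.5 = -1
x=8: ŷ = 0.5 + 8·8 = 64.5; r = 58.5 − 64.5 = -6
x=9: ŷ = 0.5 + 8·9 = 72.5; r = 77.5 − 72.5 = 5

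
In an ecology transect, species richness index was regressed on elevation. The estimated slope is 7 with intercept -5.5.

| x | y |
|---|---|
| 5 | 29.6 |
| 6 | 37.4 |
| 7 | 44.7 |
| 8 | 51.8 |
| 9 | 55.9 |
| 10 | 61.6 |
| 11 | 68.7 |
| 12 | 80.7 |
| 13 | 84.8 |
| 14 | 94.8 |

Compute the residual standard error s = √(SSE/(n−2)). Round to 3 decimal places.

x=5: ŷ = -5.5 + 7·5 = 29.5; r = 29.6 − 29.5 = 0.1
x=6: ŷ = -5.5 + 7·6 = 36.5; r = 37.4 − 36.5 = 0.9
x=7: ŷ = -5.5 + 7·7 = 43.5; r = 44.7 − 43.5 = 1.2
x=8: ŷ = -5.5 + 7·8 = 50.5; r = 51.8 − 50.5 = 1.3
x=9: ŷ = -5.5 + 7·9 = 57.5; r = 55.9 − 57.5 = -1.6
x=10: ŷ = -5.5 + 7·10 = 64.5; r = 61.6 − 64.5 = -2.9
x=11: ŷ = -5.5 + 7·11 = 71.5; r = 68.7 − 71.5 = -2.8
x=12: ŷ = -5.5 + 7·12 = 78.5; r = 80.7 − 78.5 = 2.2
x=13: ŷ = -5.5 + 7·13 = 85.5; r = 84.8 − 85.5 = -0.7
x=14: ŷ = -5.5 + 7·14 = 92.5; r = 94.8 − 92.5 = 2.3
SSE = 0.01 + 0.81 + 1.44 + 1.69 + 2.56 + 8.41 + 7.84 + 4.84 + 0.49 + 5.29 = 33.38
s = √(33.38/8) = √4.1725 ≈ 2.043

s = 2.043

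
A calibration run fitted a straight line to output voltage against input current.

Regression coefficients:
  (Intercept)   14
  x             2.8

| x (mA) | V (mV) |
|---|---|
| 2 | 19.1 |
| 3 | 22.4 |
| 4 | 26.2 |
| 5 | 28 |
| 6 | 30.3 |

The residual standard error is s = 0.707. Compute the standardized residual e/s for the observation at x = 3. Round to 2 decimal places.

0.00

ŷ = 14 + 2.8·3 = 22.4
e = 22.4 − 22.4 = 0
e/s = 0 / 0.707 = 0.00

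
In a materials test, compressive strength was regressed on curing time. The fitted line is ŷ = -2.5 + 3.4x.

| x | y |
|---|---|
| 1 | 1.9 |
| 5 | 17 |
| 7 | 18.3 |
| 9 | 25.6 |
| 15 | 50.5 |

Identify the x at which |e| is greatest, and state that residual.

x=1: ŷ = -2.5 + 3.4·1 = 0.9; e = 1.9 − 0.9 = 1
x=5: ŷ = -2.5 + 3.4·5 = 14.5; e = 17 − 14.5 = 2.5
x=7: ŷ = -2.5 + 3.4·7 = 21.3; e = 18.3 − 21.3 = -3
x=9: ŷ = -2.5 + 3.4·9 = 28.1; e = 25.6 − 28.1 = -2.5
x=15: ŷ = -2.5 + 3.4·15 = 48.5; e = 50.5 − 48.5 = 2
Largest |e| is 3 at x = 7, residual -3.

x = 7, e = -3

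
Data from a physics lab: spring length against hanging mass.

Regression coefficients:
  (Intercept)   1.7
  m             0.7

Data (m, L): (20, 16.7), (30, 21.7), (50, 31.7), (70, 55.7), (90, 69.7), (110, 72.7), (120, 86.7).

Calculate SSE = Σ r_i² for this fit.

m=20: L̂ = 1.7 + 0.7·20 = 15.7; r = 16.7 − 15.7 = 1
m=30: L̂ = 1.7 + 0.7·30 = 22.7; r = 21.7 − 22.7 = -1
m=50: L̂ = 1.7 + 0.7·50 = 36.7; r = 31.7 − 36.7 = -5
m=70: L̂ = 1.7 + 0.7·70 = 50.7; r = 55.7 − 50.7 = 5
m=90: L̂ = 1.7 + 0.7·90 = 64.7; r = 69.7 − 64.7 = 5
m=110: L̂ = 1.7 + 0.7·110 = 78.7; r = 72.7 − 78.7 = -6
m=120: L̂ = 1.7 + 0.7·120 = 85.7; r = 86.7 − 85.7 = 1
SSE = 1 + 1 + 25 + 25 + 25 + 36 + 1 = 114

SSE = 114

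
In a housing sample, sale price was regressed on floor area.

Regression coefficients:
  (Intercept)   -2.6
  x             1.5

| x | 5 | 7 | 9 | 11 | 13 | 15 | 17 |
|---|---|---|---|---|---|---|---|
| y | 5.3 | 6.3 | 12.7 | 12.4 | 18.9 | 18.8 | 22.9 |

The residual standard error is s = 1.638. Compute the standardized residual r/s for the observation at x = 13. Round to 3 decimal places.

ŷ = -2.6 + 1.5·13 = 16.9
r = 18.9 − 16.9 = 2
r/s = 2 / 1.638 = 1.221

1.221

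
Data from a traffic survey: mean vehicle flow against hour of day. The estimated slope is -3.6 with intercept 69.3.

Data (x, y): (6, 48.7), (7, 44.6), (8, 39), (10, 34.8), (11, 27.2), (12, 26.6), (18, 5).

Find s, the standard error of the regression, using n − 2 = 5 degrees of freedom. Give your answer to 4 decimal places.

s = 1.5811

x=6: ŷ = 69.3 − 3.6·6 = 47.7; e = 48.7 − 47.7 = 1
x=7: ŷ = 69.3 − 3.6·7 = 44.1; e = 44.6 − 44.1 = 0.5
x=8: ŷ = 69.3 − 3.6·8 = 40.5; e = 39 − 40.5 = -1.5
x=10: ŷ = 69.3 − 3.6·10 = 33.3; e = 34.8 − 33.3 = 1.5
x=11: ŷ = 69.3 − 3.6·11 = 29.7; e = 27.2 − 29.7 = -2.5
x=12: ŷ = 69.3 − 3.6·12 = 26.1; e = 26.6 − 26.1 = 0.5
x=18: ŷ = 69.3 − 3.6·18 = 4.5; e = 5 − 4.5 = 0.5
SSE = 1 + 0.25 + 2.25 + 2.25 + 6.25 + 0.25 + 0.25 = 12.5
s = √(12.5/5) = √2.5 ≈ 1.5811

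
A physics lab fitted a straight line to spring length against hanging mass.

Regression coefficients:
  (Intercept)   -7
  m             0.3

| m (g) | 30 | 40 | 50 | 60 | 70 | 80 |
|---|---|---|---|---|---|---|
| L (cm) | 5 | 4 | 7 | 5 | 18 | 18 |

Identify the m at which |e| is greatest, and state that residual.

m=30: L̂ = -7 + 0.3·30 = 2; e = 5 − 2 = 3
m=40: L̂ = -7 + 0.3·40 = 5; e = 4 − 5 = -1
m=50: L̂ = -7 + 0.3·50 = 8; e = 7 − 8 = -1
m=60: L̂ = -7 + 0.3·60 = 11; e = 5 − 11 = -6
m=70: L̂ = -7 + 0.3·70 = 14; e = 18 − 14 = 4
m=80: L̂ = -7 + 0.3·80 = 17; e = 18 − 17 = 1
Largest |e| is 6 at m = 60, residual -6.

m = 60, e = -6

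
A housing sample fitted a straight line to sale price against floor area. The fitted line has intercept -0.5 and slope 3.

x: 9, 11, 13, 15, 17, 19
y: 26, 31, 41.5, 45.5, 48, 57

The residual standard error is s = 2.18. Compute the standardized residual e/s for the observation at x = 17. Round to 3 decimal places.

ŷ = -0.5 + 3·17 = 50.5
e = 48 − 50.5 = -2.5
e/s = -2.5 / 2.18 = -1.147

-1.147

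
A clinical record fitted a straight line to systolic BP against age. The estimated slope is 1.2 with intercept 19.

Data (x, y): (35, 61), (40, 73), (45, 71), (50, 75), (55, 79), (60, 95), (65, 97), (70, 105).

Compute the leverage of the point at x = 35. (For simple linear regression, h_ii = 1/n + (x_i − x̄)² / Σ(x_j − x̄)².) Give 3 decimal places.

h = 0.417

x̄ = (35 + 40 + 45 + 50 + 55 + 60 + 65 + 70)/8 = 52.5
Σ(x − x̄)² = 306.25 + 156.25 + 56.25 + 6.25 + 6.25 + 56.25 + 156.25 + 306.25 = 1050
h = 1/8 + (-17.5)²/1050 = 0.125 + 0.291667 = 0.417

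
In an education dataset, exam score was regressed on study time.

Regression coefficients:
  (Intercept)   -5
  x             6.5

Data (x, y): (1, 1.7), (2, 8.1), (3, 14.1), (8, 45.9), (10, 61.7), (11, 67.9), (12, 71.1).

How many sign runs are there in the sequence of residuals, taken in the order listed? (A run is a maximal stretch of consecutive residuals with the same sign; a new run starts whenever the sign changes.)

x=1: ŷ = -5 + 6.5·1 = 1.5; r = 1.7 − 1.5 = 0.2
x=2: ŷ = -5 + 6.5·2 = 8; r = 8.1 − 8 = 0.1
x=3: ŷ = -5 + 6.5·3 = 14.5; r = 14.1 − 14.5 = -0.4
x=8: ŷ = -5 + 6.5·8 = 47; r = 45.9 − 47 = -1.1
x=10: ŷ = -5 + 6.5·10 = 60; r = 61.7 − 60 = 1.7
x=11: ŷ = -5 + 6.5·11 = 66.5; r = 67.9 − 66.5 = 1.4
x=12: ŷ = -5 + 6.5·12 = 73; r = 71.1 − 73 = -1.9
Signs: + + − − + + −
Runs: +×2, −×2, +×2, −×1 → 4

4 runs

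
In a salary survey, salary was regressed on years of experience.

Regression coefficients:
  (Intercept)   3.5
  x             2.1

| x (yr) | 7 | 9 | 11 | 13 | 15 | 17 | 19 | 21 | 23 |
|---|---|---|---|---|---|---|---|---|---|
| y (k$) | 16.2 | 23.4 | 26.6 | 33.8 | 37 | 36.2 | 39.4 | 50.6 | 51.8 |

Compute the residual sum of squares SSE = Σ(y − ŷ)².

x=7: ŷ = 3.5 + 2.1·7 = 18.2; e = 16.2 − 18.2 = -2
x=9: ŷ = 3.5 + 2.1·9 = 22.4; e = 23.4 − 22.4 = 1
x=11: ŷ = 3.5 + 2.1·11 = 26.6; e = 26.6 − 26.6 = 0
x=13: ŷ = 3.5 + 2.1·13 = 30.8; e = 33.8 − 30.8 = 3
x=15: ŷ = 3.5 + 2.1·15 = 35; e = 37 − 35 = 2
x=17: ŷ = 3.5 + 2.1·17 = 39.2; e = 36.2 − 39.2 = -3
x=19: ŷ = 3.5 + 2.1·19 = 43.4; e = 39.4 − 43.4 = -4
x=21: ŷ = 3.5 + 2.1·21 = 47.6; e = 50.6 − 47.6 = 3
x=23: ŷ = 3.5 + 2.1·23 = 51.8; e = 51.8 − 51.8 = 0
SSE = 4 + 1 + 0 + 9 + 4 + 9 + 16 + 9 + 0 = 52

SSE = 52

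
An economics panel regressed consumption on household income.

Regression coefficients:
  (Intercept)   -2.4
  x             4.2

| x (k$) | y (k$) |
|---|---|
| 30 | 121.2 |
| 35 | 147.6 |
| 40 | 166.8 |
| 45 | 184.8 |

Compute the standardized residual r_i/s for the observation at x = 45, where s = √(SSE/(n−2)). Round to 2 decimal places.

x=30: ŷ = -2.4 + 4.2·30 = 123.6; r = 121.2 − 123.6 = -2.4
x=35: ŷ = -2.4 + 4.2·35 = 144.6; r = 147.6 − 144.6 = 3
x=40: ŷ = -2.4 + 4.2·40 = 165.6; r = 166.8 − 165.6 = 1.2
x=45: ŷ = -2.4 + 4.2·45 = 186.6; r = 184.8 − 186.6 = -1.8
SSE = 5.76 + 9 + 1.44 + 3.24 = 19.44
s = √(19.44/2) = 3.11769
r/s = -1.8 / 3.11769 = -0.58

-0.58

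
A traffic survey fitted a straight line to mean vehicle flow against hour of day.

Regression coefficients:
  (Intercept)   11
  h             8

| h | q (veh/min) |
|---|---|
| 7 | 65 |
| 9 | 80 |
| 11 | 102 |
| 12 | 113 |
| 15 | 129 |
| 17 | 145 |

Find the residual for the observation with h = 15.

r = -2

ŷ = 11 + 8·15 = 131
r = 129 − 131 = -2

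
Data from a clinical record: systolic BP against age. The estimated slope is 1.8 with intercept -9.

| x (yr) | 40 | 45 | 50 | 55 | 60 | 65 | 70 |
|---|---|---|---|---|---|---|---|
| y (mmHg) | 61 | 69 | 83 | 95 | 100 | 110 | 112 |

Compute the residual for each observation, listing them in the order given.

x=40: ŷ = -9 + 1.8·40 = 63; e = 61 − 63 = -2
x=45: ŷ = -9 + 1.8·45 = 72; e = 69 − 72 = -3
x=50: ŷ = -9 + 1.8·50 = 81; e = 83 − 81 = 2
x=55: ŷ = -9 + 1.8·55 = 90; e = 95 − 90 = 5
x=60: ŷ = -9 + 1.8·60 = 99; e = 100 − 99 = 1
x=65: ŷ = -9 + 1.8·65 = 108; e = 110 − 108 = 2
x=70: ŷ = -9 + 1.8·70 = 117; e = 112 − 117 = -5

-2, -3, 2, 5, 1, 2, -5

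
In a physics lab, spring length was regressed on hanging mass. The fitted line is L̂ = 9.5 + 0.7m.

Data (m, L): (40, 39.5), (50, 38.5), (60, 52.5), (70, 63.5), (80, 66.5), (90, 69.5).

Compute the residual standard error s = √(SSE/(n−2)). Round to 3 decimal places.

s = 4.359

m=40: L̂ = 9.5 + 0.7·40 = 37.5; r = 39.5 − 37.5 = 2
m=50: L̂ = 9.5 + 0.7·50 = 44.5; r = 38.5 − 44.5 = -6
m=60: L̂ = 9.5 + 0.7·60 = 51.5; r = 52.5 − 51.5 = 1
m=70: L̂ = 9.5 + 0.7·70 = 58.5; r = 63.5 − 58.5 = 5
m=80: L̂ = 9.5 + 0.7·80 = 65.5; r = 66.5 − 65.5 = 1
m=90: L̂ = 9.5 + 0.7·90 = 72.5; r = 69.5 − 72.5 = -3
SSE = 4 + 36 + 1 + 25 + 1 + 9 = 76
s = √(76/4) = √19 ≈ 4.359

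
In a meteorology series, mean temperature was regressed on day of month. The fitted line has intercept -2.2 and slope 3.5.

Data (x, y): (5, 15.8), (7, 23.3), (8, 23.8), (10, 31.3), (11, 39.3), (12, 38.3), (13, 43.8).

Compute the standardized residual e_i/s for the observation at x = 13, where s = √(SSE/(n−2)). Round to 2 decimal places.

x=5: ŷ = -2.2 + 3.5·5 = 15.3; e = 15.8 − 15.3 = 0.5
x=7: ŷ = -2.2 + 3.5·7 = 22.3; e = 23.3 − 22.3 = 1
x=8: ŷ = -2.2 + 3.5·8 = 25.8; e = 23.8 − 25.8 = -2
x=10: ŷ = -2.2 + 3.5·10 = 32.8; e = 31.3 − 32.8 = -1.5
x=11: ŷ = -2.2 + 3.5·11 = 36.3; e = 39.3 − 36.3 = 3
x=12: ŷ = -2.2 + 3.5·12 = 39.8; e = 38.3 − 39.8 = -1.5
x=13: ŷ = -2.2 + 3.5·13 = 43.3; e = 43.8 − 43.3 = 0.5
SSE = 0.25 + 1 + 4 + 2.25 + 9 + 2.25 + 0.25 = 19
s = √(19/5) = 1.94936
e/s = 0.5 / 1.94936 = 0.26

0.26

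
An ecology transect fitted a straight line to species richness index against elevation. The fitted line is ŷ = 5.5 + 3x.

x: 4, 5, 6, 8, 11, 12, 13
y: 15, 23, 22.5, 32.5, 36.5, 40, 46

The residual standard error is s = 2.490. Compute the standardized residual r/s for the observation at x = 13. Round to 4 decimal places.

0.6024

ŷ = 5.5 + 3·13 = 44.5
r = 46 − 44.5 = 1.5
r/s = 1.5 / 2.490 = 0.6024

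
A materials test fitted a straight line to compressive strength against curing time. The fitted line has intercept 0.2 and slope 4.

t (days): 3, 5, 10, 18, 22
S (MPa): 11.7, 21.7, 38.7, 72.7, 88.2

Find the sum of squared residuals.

t=3: Ŝ = 0.2 + 4·3 = 12.2; r = 11.7 − 12.2 = -0.5
t=5: Ŝ = 0.2 + 4·5 = 20.2; r = 21.7 − 20.2 = 1.5
t=10: Ŝ = 0.2 + 4·10 = 40.2; r = 38.7 − 40.2 = -1.5
t=18: Ŝ = 0.2 + 4·18 = 72.2; r = 72.7 − 72.2 = 0.5
t=22: Ŝ = 0.2 + 4·22 = 88.2; r = 88.2 − 88.2 = 0
SSE = 0.25 + 2.25 + 2.25 + 0.25 + 0 = 5

SSE = 5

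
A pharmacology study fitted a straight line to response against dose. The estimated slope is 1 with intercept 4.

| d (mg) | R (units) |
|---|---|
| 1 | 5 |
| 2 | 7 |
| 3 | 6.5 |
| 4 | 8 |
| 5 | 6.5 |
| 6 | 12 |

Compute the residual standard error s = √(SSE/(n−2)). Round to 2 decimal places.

s = 1.70

d=1: R̂ = 4 + 1 = 5; e = 5 − 5 = 0
d=2: R̂ = 4 + 2 = 6; e = 7 − 6 = 1
d=3: R̂ = 4 + 3 = 7; e = 6.5 − 7 = -0.5
d=4: R̂ = 4 + 4 = 8; e = 8 − 8 = 0
d=5: R̂ = 4 + 5 = 9; e = 6.5 − 9 = -2.5
d=6: R̂ = 4 + 6 = 10; e = 12 − 10 = 2
SSE = 0 + 1 + 0.25 + 0 + 6.25 + 4 = 11.5
s = √(11.5/4) = √2.875 ≈ 1.70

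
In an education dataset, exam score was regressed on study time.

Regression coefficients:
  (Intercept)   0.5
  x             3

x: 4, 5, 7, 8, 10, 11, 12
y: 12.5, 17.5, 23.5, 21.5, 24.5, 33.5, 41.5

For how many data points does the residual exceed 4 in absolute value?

2

x=4: ŷ = 0.5 + 3·4 = 12.5; r = 12.5 − 12.5 = 0
x=5: ŷ = 0.5 + 3·5 = 15.5; r = 17.5 − 15.5 = 2
x=7: ŷ = 0.5 + 3·7 = 21.5; r = 23.5 − 21.5 = 2
x=8: ŷ = 0.5 + 3·8 = 24.5; r = 21.5 − 24.5 = -3
x=10: ŷ = 0.5 + 3·10 = 30.5; r = 24.5 − 30.5 = -6
x=11: ŷ = 0.5 + 3·11 = 33.5; r = 33.5 − 33.5 = 0
x=12: ŷ = 0.5 + 3·12 = 36.5; r = 41.5 − 36.5 = 5
|r| > 4: x=10 (|r|=6), x=12 (|r|=5) → 2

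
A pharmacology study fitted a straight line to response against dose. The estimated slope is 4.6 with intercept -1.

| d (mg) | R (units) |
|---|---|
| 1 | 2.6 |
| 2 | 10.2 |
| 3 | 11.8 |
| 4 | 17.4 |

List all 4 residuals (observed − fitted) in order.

d=1: R̂ = -1 + 4.6·1 = 3.6; e = 2.6 − 3.6 = -1
d=2: R̂ = -1 + 4.6·2 = 8.2; e = 10.2 − 8.2 = 2
d=3: R̂ = -1 + 4.6·3 = 12.8; e = 11.8 − 12.8 = -1
d=4: R̂ = -1 + 4.6·4 = 17.4; e = 17.4 − 17.4 = 0

-1, 2, -1, 0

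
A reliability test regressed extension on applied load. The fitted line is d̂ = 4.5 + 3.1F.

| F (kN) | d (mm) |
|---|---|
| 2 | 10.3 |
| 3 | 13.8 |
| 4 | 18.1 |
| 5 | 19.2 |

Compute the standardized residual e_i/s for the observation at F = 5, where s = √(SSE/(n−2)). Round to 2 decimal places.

F=2: d̂ = 4.5 + 3.1·2 = 10.7; e = 10.3 − 10.7 = -0.4
F=3: d̂ = 4.5 + 3.1·3 = 13.8; e = 13.8 − 13.8 = 0
F=4: d̂ = 4.5 + 3.1·4 = 16.9; e = 18.1 − 16.9 = 1.2
F=5: d̂ = 4.5 + 3.1·5 = 20; e = 19.2 − 20 = -0.8
SSE = 0.16 + 0 + 1.44 + 0.64 = 2.24
s = √(2.24/2) = 1.0583
e/s = -0.8 / 1.0583 = -0.76

-0.76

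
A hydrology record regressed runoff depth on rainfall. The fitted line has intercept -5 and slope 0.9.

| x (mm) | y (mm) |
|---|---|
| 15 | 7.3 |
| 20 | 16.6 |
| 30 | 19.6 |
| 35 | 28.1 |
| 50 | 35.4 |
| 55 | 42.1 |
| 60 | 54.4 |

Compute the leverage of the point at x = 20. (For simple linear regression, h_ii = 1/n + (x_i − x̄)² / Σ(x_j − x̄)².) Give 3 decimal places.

x̄ = (15 + 20 + 30 + 35 + 50 + 55 + 60)/7 = 37.8571
Σ(x − x̄)² = 522.449 + 318.878 + 61.7347 + 8.16327 + 147.449 + 293.878 + 490.306 = 1842.86
h = 1/7 + (-17.8571)²/1842.86 = 0.142857 + 0.173034 = 0.316

h = 0.316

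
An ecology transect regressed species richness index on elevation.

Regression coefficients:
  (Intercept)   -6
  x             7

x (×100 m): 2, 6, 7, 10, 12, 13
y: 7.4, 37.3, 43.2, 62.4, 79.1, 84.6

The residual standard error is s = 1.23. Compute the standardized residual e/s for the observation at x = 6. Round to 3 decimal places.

ŷ = -6 + 7·6 = 36
e = 37.3 − 36 = 1.3
e/s = 1.3 / 1.23 = 1.057

1.057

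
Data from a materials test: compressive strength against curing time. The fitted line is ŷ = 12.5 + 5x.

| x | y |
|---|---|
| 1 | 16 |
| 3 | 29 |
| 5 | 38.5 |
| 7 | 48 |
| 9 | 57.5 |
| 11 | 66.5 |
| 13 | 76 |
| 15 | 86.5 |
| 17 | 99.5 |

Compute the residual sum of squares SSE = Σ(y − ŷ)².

x=1: ŷ = 12.5 + 5·1 = 17.5; e = 16 − 17.5 = -1.5
x=3: ŷ = 12.5 + 5·3 = 27.5; e = 29 − 27.5 = 1.5
x=5: ŷ = 12.5 + 5·5 = 37.5; e = 38.5 − 37.5 = 1
x=7: ŷ = 12.5 + 5·7 = 47.5; e = 48 − 47.5 = 0.5
x=9: ŷ = 12.5 + 5·9 = 57.5; e = 57.5 − 57.5 = 0
x=11: ŷ = 12.5 + 5·11 = 67.5; e = 66.5 − 67.5 = -1
x=13: ŷ = 12.5 + 5·13 = 77.5; e = 76 − 77.5 = -1.5
x=15: ŷ = 12.5 + 5·15 = 87.5; e = 86.5 − 87.5 = -1
x=17: ŷ = 12.5 + 5·17 = 97.5; e = 99.5 − 97.5 = 2
SSE = 2.25 + 2.25 + 1 + 0.25 + 0 + 1 + 2.25 + 1 + 4 = 14

SSE = 14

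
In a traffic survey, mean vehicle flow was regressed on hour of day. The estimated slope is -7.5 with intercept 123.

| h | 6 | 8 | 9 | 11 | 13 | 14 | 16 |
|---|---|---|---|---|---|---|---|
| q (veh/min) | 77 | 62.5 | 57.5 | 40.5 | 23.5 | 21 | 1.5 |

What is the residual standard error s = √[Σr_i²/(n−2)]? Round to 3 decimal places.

s = 2.025

h=6: ŷ = 123 − 7.5·6 = 78; r = 77 − 78 = -1
h=8: ŷ = 123 − 7.5·8 = 63; r = 62.5 − 63 = -0.5
h=9: ŷ = 123 − 7.5·9 = 55.5; r = 57.5 − 55.5 = 2
h=11: ŷ = 123 − 7.5·11 = 40.5; r = 40.5 − 40.5 = 0
h=13: ŷ = 123 − 7.5·13 = 25.5; r = 23.5 − 25.5 = -2
h=14: ŷ = 123 − 7.5·14 = 18; r = 21 − 18 = 3
h=16: ŷ = 123 − 7.5·16 = 3; r = 1.5 − 3 = -1.5
SSE = 1 + 0.25 + 4 + 0 + 4 + 9 + 2.25 = 20.5
s = √(20.5/5) = √4.1 ≈ 2.025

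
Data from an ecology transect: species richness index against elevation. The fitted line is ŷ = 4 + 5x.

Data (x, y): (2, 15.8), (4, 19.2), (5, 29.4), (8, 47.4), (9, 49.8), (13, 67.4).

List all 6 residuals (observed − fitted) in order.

1.8, -4.8, 0.4, 3.4, 0.8, -1.6

x=2: ŷ = 4 + 5·2 = 14; e = 15.8 − 14 = 1.8
x=4: ŷ = 4 + 5·4 = 24; e = 19.2 − 24 = -4.8
x=5: ŷ = 4 + 5·5 = 29; e = 29.4 − 29 = 0.4
x=8: ŷ = 4 + 5·8 = 44; e = 47.4 − 44 = 3.4
x=9: ŷ = 4 + 5·9 = 49; e = 49.8 − 49 = 0.8
x=13: ŷ = 4 + 5·13 = 69; e = 67.4 − 69 = -1.6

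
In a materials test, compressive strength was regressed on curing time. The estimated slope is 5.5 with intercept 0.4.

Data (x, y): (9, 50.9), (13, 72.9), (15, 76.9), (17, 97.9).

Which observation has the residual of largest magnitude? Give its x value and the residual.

x = 15, r = -6

x=9: ŷ = 0.4 + 5.5·9 = 49.9; r = 50.9 − 49.9 = 1
x=13: ŷ = 0.4 + 5.5·13 = 71.9; r = 72.9 − 71.9 = 1
x=15: ŷ = 0.4 + 5.5·15 = 82.9; r = 76.9 − 82.9 = -6
x=17: ŷ = 0.4 + 5.5·17 = 93.9; r = 97.9 − 93.9 = 4
Largest |r| is 6 at x = 15, residual -6.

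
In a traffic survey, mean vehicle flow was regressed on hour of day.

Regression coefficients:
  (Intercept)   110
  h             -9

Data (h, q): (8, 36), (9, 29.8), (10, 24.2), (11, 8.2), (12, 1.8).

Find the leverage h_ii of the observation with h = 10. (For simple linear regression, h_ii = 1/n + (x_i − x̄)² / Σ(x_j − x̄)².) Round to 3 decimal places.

h̄ = (8 + 9 + 10 + 11 + 12)/5 = 10
Σ(h − h̄)² = 4 + 1 + 0 + 1 + 4 = 10
h = 1/5 + (0)²/10 = 0.2 + 0 = 0.200

h = 0.200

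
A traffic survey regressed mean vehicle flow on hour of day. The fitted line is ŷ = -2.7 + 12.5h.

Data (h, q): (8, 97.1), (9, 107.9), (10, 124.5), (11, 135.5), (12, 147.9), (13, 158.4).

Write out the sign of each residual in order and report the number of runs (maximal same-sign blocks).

3 runs

h=8: ŷ = -2.7 + 12.5·8 = 97.3; r = 97.1 − 97.3 = -0.2
h=9: ŷ = -2.7 + 12.5·9 = 109.8; r = 107.9 − 109.8 = -1.9
h=10: ŷ = -2.7 + 12.5·10 = 122.3; r = 124.5 − 122.3 = 2.2
h=11: ŷ = -2.7 + 12.5·11 = 134.8; r = 135.5 − 134.8 = 0.7
h=12: ŷ = -2.7 + 12.5·12 = 147.3; r = 147.9 − 147.3 = 0.6
h=13: ŷ = -2.7 + 12.5·13 = 159.8; r = 158.4 − 159.8 = -1.4
Signs: − − + + + −
Runs: −×2, +×3, −×1 → 3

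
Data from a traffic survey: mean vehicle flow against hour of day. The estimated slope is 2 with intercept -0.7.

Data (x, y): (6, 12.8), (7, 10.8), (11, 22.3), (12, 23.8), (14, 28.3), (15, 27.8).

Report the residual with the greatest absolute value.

e = -2.5

x=6: ŷ = -0.7 + 2·6 = 11.3; e = 12.8 − 11.3 = 1.5
x=7: ŷ = -0.7 + 2·7 = 13.3; e = 10.8 − 13.3 = -2.5
x=11: ŷ = -0.7 + 2·11 = 21.3; e = 22.3 − 21.3 = 1
x=12: ŷ = -0.7 + 2·12 = 23.3; e = 23.8 − 23.3 = 0.5
x=14: ŷ = -0.7 + 2·14 = 27.3; e = 28.3 − 27.3 = 1
x=15: ŷ = -0.7 + 2·15 = 29.3; e = 27.8 − 29.3 = -1.5
Largest |e| is 2.5 at x = 7, residual -2.5.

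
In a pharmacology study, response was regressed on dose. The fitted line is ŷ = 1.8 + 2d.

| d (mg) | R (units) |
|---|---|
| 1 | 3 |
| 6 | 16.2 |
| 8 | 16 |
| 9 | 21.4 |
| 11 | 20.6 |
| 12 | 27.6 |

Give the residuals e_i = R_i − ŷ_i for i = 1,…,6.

-0.8, 2.4, -1.8, 1.6, -3.2, 1.8

d=1: ŷ = 1.8 + 2·1 = 3.8; e = 3 − 3.8 = -0.8
d=6: ŷ = 1.8 + 2·6 = 13.8; e = 16.2 − 13.8 = 2.4
d=8: ŷ = 1.8 + 2·8 = 17.8; e = 16 − 17.8 = -1.8
d=9: ŷ = 1.8 + 2·9 = 19.8; e = 21.4 − 19.8 = 1.6
d=11: ŷ = 1.8 + 2·11 = 23.8; e = 20.6 − 23.8 = -3.2
d=12: ŷ = 1.8 + 2·12 = 25.8; e = 27.6 − 25.8 = 1.8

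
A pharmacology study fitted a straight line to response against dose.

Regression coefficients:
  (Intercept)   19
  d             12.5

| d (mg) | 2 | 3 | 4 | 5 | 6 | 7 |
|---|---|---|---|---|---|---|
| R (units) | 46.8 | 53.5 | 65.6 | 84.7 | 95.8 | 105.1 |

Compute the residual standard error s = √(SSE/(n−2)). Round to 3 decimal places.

d=2: ŷ = 19 + 12.5·2 = 44; e = 46.8 − 44 = 2.8
d=3: ŷ = 19 + 12.5·3 = 56.5; e = 53.5 − 56.5 = -3
d=4: ŷ = 19 + 12.5·4 = 69; e = 65.6 − 69 = -3.4
d=5: ŷ = 19 + 12.5·5 = 81.5; e = 84.7 − 81.5 = 3.2
d=6: ŷ = 19 + 12.5·6 = 94; e = 95.8 − 94 = 1.8
d=7: ŷ = 19 + 12.5·7 = 106.5; e = 105.1 − 106.5 = -1.4
SSE = 7.84 + 9 + 11.56 + 10.24 + 3.24 + 1.96 = 43.84
s = √(43.84/4) = √10.96 ≈ 3.311

s = 3.311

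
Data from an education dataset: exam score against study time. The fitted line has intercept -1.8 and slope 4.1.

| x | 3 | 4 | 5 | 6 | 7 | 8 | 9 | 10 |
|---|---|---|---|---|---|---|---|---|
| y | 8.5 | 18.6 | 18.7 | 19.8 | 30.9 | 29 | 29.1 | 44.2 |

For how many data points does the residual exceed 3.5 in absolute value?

x=3: ŷ = -1.8 + 4.1·3 = 10.5; e = 8.5 − 10.5 = -2
x=4: ŷ = -1.8 + 4.1·4 = 14.6; e = 18.6 − 14.6 = 4
x=5: ŷ = -1.8 + 4.1·5 = 18.7; e = 18.7 − 18.7 = 0
x=6: ŷ = -1.8 + 4.1·6 = 22.8; e = 19.8 − 22.8 = -3
x=7: ŷ = -1.8 + 4.1·7 = 26.9; e = 30.9 − 26.9 = 4
x=8: ŷ = -1.8 + 4.1·8 = 31; e = 29 − 31 = -2
x=9: ŷ = -1.8 + 4.1·9 = 35.1; e = 29.1 − 35.1 = -6
x=10: ŷ = -1.8 + 4.1·10 = 39.2; e = 44.2 − 39.2 = 5
|e| > 3.5: x=4 (|e|=4), x=7 (|e|=4), x=9 (|e|=6), x=10 (|e|=5) → 4

4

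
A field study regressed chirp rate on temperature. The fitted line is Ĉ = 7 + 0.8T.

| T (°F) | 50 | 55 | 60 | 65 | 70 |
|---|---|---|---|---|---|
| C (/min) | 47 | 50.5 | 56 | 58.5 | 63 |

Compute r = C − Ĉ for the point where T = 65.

Ĉ = 7 + 0.8·65 = 59
r = 58.5 − 59 = -0.5

r = -0.5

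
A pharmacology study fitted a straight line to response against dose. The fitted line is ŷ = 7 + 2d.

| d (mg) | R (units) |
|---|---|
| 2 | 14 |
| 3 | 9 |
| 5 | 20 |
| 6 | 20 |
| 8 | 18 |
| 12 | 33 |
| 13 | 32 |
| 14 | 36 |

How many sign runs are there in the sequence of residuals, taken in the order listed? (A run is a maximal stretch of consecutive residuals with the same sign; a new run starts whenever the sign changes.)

d=2: ŷ = 7 + 2·2 = 11; e = 14 − 11 = 3
d=3: ŷ = 7 + 2·3 = 13; e = 9 − 13 = -4
d=5: ŷ = 7 + 2·5 = 17; e = 20 − 17 = 3
d=6: ŷ = 7 + 2·6 = 19; e = 20 − 19 = 1
d=8: ŷ = 7 + 2·8 = 23; e = 18 − 23 = -5
d=12: ŷ = 7 + 2·12 = 31; e = 33 − 31 = 2
d=13: ŷ = 7 + 2·13 = 33; e = 32 − 33 = -1
d=14: ŷ = 7 + 2·14 = 35; e = 36 − 35 = 1
Signs: + − + + − + − +
Runs: +×1, −×1, +×2, −×1, +×1, −×1, +×1 → 7

7 runs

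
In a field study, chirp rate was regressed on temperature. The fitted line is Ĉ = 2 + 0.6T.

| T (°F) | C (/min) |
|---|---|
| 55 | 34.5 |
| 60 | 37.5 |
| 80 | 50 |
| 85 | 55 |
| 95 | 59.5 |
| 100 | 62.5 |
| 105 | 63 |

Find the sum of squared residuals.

T=55: Ĉ = 2 + 0.6·55 = 35; r = 34.5 − 35 = -0.5
T=60: Ĉ = 2 + 0.6·60 = 38; r = 37.5 − 38 = -0.5
T=80: Ĉ = 2 + 0.6·80 = 50; r = 50 − 50 = 0
T=85: Ĉ = 2 + 0.6·85 = 53; r = 55 − 53 = 2
T=95: Ĉ = 2 + 0.6·95 = 59; r = 59.5 − 59 = 0.5
T=100: Ĉ = 2 + 0.6·100 = 62; r = 62.5 − 62 = 0.5
T=105: Ĉ = 2 + 0.6·105 = 65; r = 63 − 65 = -2
SSE = 0.25 + 0.25 + 0 + 4 + 0.25 + 0.25 + 4 = 9

SSE = 9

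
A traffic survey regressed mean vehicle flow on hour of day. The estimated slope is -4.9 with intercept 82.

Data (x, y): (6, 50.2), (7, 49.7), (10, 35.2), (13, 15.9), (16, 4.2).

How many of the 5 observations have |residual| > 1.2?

4

x=6: ŷ = 82 − 4.9·6 = 52.6; e = 50.2 − 52.6 = -2.4
x=7: ŷ = 82 − 4.9·7 = 47.7; e = 49.7 − 47.7 = 2
x=10: ŷ = 82 − 4.9·10 = 33; e = 35.2 − 33 = 2.2
x=13: ŷ = 82 − 4.9·13 = 18.3; e = 15.9 − 18.3 = -2.4
x=16: ŷ = 82 − 4.9·16 = 3.6; e = 4.2 − 3.6 = 0.6
|e| > 1.2: x=6 (|e|=2.4), x=7 (|e|=2), x=10 (|e|=2.2), x=13 (|e|=2.4) → 4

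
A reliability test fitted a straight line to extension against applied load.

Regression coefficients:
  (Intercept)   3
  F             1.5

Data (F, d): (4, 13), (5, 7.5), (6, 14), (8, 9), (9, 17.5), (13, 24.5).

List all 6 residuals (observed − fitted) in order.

F=4: ŷ = 3 + 1.5·4 = 9; e = 13 − 9 = 4
F=5: ŷ = 3 + 1.5·5 = 10.5; e = 7.5 − 10.5 = -3
F=6: ŷ = 3 + 1.5·6 = 12; e = 14 − 12 = 2
F=8: ŷ = 3 + 1.5·8 = 15; e = 9 − 15 = -6
F=9: ŷ = 3 + 1.5·9 = 16.5; e = 17.5 − 16.5 = 1
F=13: ŷ = 3 + 1.5·13 = 22.5; e = 24.5 − 22.5 = 2

4, -3, 2, -6, 1, 2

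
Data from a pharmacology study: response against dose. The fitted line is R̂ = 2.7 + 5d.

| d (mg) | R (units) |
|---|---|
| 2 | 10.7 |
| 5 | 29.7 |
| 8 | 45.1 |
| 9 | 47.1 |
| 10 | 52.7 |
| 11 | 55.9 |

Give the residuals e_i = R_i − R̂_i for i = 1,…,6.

d=2: R̂ = 2.7 + 5·2 = 12.7; e = 10.7 − 12.7 = -2
d=5: R̂ = 2.7 + 5·5 = 27.7; e = 29.7 − 27.7 = 2
d=8: R̂ = 2.7 + 5·8 = 42.7; e = 45.1 − 42.7 = 2.4
d=9: R̂ = 2.7 + 5·9 = 47.7; e = 47.1 − 47.7 = -0.6
d=10: R̂ = 2.7 + 5·10 = 52.7; e = 52.7 − 52.7 = 0
d=11: R̂ = 2.7 + 5·11 = 57.7; e = 55.9 − 57.7 = -1.8

-2, 2, 2.4, -0.6, 0, -1.8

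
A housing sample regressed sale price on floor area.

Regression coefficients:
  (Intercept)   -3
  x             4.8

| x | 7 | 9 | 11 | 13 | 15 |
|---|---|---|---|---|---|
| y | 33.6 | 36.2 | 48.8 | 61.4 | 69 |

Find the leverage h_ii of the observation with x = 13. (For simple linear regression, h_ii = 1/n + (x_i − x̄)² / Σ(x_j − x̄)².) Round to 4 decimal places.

x̄ = (7 + 9 + 11 + 13 + 15)/5 = 11
Σ(x − x̄)² = 16 + 4 + 0 + 4 + 16 = 40
h = 1/5 + (2)²/40 = 0.2 + 0.1 = 0.3000

h = 0.3000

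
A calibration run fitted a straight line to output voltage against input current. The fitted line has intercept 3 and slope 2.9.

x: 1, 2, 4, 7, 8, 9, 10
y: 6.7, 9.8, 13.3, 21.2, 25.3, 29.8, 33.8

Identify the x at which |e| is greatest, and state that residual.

x=1: ŷ = 3 + 2.9·1 = 5.9; e = 6.7 − 5.9 = 0.8
x=2: ŷ = 3 + 2.9·2 = 8.8; e = 9.8 − 8.8 = 1
x=4: ŷ = 3 + 2.9·4 = 14.6; e = 13.3 − 14.6 = -1.3
x=7: ŷ = 3 + 2.9·7 = 23.3; e = 21.2 − 23.3 = -2.1
x=8: ŷ = 3 + 2.9·8 = 26.2; e = 25.3 − 26.2 = -0.9
x=9: ŷ = 3 + 2.9·9 = 29.1; e = 29.8 − 29.1 = 0.7
x=10: ŷ = 3 + 2.9·10 = 32; e = 33.8 − 32 = 1.8
Largest |e| is 2.1 at x = 7, residual -2.1.

x = 7, e = -2.1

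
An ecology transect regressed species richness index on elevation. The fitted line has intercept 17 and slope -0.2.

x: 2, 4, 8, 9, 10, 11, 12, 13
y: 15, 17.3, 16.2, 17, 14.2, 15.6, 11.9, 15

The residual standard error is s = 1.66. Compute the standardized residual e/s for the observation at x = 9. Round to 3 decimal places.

ŷ = 17 − 0.2·9 = 15.2
e = 17 − 15.2 = 1.8
e/s = 1.8 / 1.66 = 1.084

1.084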